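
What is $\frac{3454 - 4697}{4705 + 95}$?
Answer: $- \frac{1243}{4800} \approx -0.25896$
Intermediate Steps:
$\frac{3454 - 4697}{4705 + 95} = - \frac{1243}{4800}$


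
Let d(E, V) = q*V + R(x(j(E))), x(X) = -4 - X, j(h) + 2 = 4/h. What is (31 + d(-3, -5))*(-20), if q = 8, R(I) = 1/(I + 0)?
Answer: 210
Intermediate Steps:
j(h) = -2 + 4/h
R(I) = 1/I
d(E, V) = 1/(-2 - 4/E) + 8*V (d(E, V) = 8*V + 1/(-4 - (-2 + 4/E)) = 8*V + 1/(-4 + (2 - 4/E)) = 8*V + 1/(-2 - 4/E) = 1/(-2 - 4/E) + 8*V)
(31 + d(-3, -5))*(-20) = (31 + (-1*(-3) + 16*(-5)*(2 - 3))/(2*(2 - 3)))*(-20) = (31 + (½)*(3 + 16*(-5)*(-1))/(-1))*(-20) = (31 + (½)*(-1)*(3 + 80))*(-20) = (31 + (½)*(-1)*83)*(-20) = (31 - 83/2)*(-20) = -21/2*(-20) = 210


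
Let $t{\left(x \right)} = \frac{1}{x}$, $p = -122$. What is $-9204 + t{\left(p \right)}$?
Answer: $- \frac{1122889}{122} \approx -9204.0$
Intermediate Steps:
$-9204 + t{\left(p \right)} = -9204 + \frac{1}{-122} = -9204 - \frac{1}{122} = - \frac{1122889}{122}$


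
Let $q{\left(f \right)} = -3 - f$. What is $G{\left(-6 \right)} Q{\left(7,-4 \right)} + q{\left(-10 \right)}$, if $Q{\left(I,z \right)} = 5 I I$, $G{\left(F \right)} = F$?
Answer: $-1463$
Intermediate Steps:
$Q{\left(I,z \right)} = 5 I^{2}$
$G{\left(-6 \right)} Q{\left(7,-4 \right)} + q{\left(-10 \right)} = - 6 \cdot 5 \cdot 7^{2} - -7 = - 6 \cdot 5 \cdot 49 + \left(-3 + 10\right) = \left(-6\right) 245 + 7 = -1470 + 7 = -1463$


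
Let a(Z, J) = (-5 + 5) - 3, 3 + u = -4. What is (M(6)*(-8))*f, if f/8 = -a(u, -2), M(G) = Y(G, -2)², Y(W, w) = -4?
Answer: -3072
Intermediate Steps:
u = -7 (u = -3 - 4 = -7)
a(Z, J) = -3 (a(Z, J) = 0 - 3 = -3)
M(G) = 16 (M(G) = (-4)² = 16)
f = 24 (f = 8*(-1*(-3)) = 8*3 = 24)
(M(6)*(-8))*f = (16*(-8))*24 = -128*24 = -3072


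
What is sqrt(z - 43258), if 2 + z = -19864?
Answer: 2*I*sqrt(15781) ≈ 251.24*I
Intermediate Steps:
z = -19866 (z = -2 - 19864 = -19866)
sqrt(z - 43258) = sqrt(-19866 - 43258) = sqrt(-63124) = 2*I*sqrt(15781)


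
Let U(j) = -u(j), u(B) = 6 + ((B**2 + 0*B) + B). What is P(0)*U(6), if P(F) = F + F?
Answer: 0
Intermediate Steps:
u(B) = 6 + B + B**2 (u(B) = 6 + ((B**2 + 0) + B) = 6 + (B**2 + B) = 6 + (B + B**2) = 6 + B + B**2)
U(j) = -6 - j - j**2 (U(j) = -(6 + j + j**2) = -6 - j - j**2)
P(F) = 2*F
P(0)*U(6) = (2*0)*(-6 - 1*6 - 1*6**2) = 0*(-6 - 6 - 1*36) = 0*(-6 - 6 - 36) = 0*(-48) = 0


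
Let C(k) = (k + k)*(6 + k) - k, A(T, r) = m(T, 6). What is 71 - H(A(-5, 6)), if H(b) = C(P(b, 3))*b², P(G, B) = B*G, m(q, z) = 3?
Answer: -2278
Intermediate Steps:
A(T, r) = 3
C(k) = -k + 2*k*(6 + k) (C(k) = (2*k)*(6 + k) - k = 2*k*(6 + k) - k = -k + 2*k*(6 + k))
H(b) = 3*b³*(11 + 6*b) (H(b) = ((3*b)*(11 + 2*(3*b)))*b² = ((3*b)*(11 + 6*b))*b² = (3*b*(11 + 6*b))*b² = 3*b³*(11 + 6*b))
71 - H(A(-5, 6)) = 71 - 3³*(33 + 18*3) = 71 - 27*(33 + 54) = 71 - 27*87 = 71 - 1*2349 = 71 - 2349 = -2278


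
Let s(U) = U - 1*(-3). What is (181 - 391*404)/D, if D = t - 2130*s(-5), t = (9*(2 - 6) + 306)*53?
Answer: -157783/18570 ≈ -8.4967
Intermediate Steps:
s(U) = 3 + U (s(U) = U + 3 = 3 + U)
t = 14310 (t = (9*(-4) + 306)*53 = (-36 + 306)*53 = 270*53 = 14310)
D = 18570 (D = 14310 - 2130*(3 - 5) = 14310 - 2130*(-2) = 14310 + 4260 = 18570)
(181 - 391*404)/D = (181 - 391*404)/18570 = (181 - 157964)*(1/18570) = -157783*1/18570 = -157783/18570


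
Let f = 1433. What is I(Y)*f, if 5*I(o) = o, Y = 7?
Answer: 10031/5 ≈ 2006.2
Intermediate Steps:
I(o) = o/5
I(Y)*f = ((⅕)*7)*1433 = (7/5)*1433 = 10031/5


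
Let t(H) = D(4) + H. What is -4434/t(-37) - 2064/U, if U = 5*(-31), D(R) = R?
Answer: 251794/1705 ≈ 147.68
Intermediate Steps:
U = -155
t(H) = 4 + H
-4434/t(-37) - 2064/U = -4434/(4 - 37) - 2064/(-155) = -4434/(-33) - 2064*(-1/155) = -4434*(-1/33) + 2064/155 = 1478/11 + 2064/155 = 251794/1705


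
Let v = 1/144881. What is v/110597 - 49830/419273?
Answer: -798446218758037/6718180647263261 ≈ -0.11885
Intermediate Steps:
v = 1/144881 ≈ 6.9022e-6
v/110597 - 49830/419273 = (1/144881)/110597 - 49830/419273 = (1/144881)*(1/110597) - 49830*1/419273 = 1/16023403957 - 49830/419273 = -798446218758037/6718180647263261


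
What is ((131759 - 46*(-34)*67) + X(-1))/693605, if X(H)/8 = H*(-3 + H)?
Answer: 236579/693605 ≈ 0.34109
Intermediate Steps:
X(H) = 8*H*(-3 + H) (X(H) = 8*(H*(-3 + H)) = 8*H*(-3 + H))
((131759 - 46*(-34)*67) + X(-1))/693605 = ((131759 - 46*(-34)*67) + 8*(-1)*(-3 - 1))/693605 = ((131759 + 1564*67) + 8*(-1)*(-4))*(1/693605) = ((131759 + 104788) + 32)*(1/693605) = (236547 + 32)*(1/693605) = 236579*(1/693605) = 236579/693605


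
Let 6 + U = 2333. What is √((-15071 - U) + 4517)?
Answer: I*√12881 ≈ 113.49*I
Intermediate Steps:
U = 2327 (U = -6 + 2333 = 2327)
√((-15071 - U) + 4517) = √((-15071 - 1*2327) + 4517) = √((-15071 - 2327) + 4517) = √(-17398 + 4517) = √(-12881) = I*√12881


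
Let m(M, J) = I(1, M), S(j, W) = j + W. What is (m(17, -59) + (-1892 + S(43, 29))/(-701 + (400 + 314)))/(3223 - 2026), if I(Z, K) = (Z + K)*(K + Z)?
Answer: 184/1197 ≈ 0.15372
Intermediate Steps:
I(Z, K) = (K + Z)² (I(Z, K) = (K + Z)*(K + Z) = (K + Z)²)
S(j, W) = W + j
m(M, J) = (1 + M)² (m(M, J) = (M + 1)² = (1 + M)²)
(m(17, -59) + (-1892 + S(43, 29))/(-701 + (400 + 314)))/(3223 - 2026) = ((1 + 17)² + (-1892 + (29 + 43))/(-701 + (400 + 314)))/(3223 - 2026) = (18² + (-1892 + 72)/(-701 + 714))/1197 = (324 - 1820/13)*(1/1197) = (324 - 1820*1/13)*(1/1197) = (324 - 140)*(1/1197) = 184*(1/1197) = 184/1197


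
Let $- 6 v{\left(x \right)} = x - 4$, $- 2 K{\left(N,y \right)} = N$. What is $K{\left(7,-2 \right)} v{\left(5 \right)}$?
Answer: $\frac{7}{12} \approx 0.58333$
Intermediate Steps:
$K{\left(N,y \right)} = - \frac{N}{2}$
$v{\left(x \right)} = \frac{2}{3} - \frac{x}{6}$ ($v{\left(x \right)} = - \frac{x - 4}{6} = - \frac{-4 + x}{6} = \frac{2}{3} - \frac{x}{6}$)
$K{\left(7,-2 \right)} v{\left(5 \right)} = \left(- \frac{1}{2}\right) 7 \left(\frac{2}{3} - \frac{5}{6}\right) = - \frac{7 \left(\frac{2}{3} - \frac{5}{6}\right)}{2} = \left(- \frac{7}{2}\right) \left(- \frac{1}{6}\right) = \frac{7}{12}$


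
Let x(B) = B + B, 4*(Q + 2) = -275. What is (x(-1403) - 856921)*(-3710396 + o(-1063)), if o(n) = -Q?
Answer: 12759467184827/4 ≈ 3.1899e+12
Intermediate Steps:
Q = -283/4 (Q = -2 + (¼)*(-275) = -2 - 275/4 = -283/4 ≈ -70.750)
o(n) = 283/4 (o(n) = -1*(-283/4) = 283/4)
x(B) = 2*B
(x(-1403) - 856921)*(-3710396 + o(-1063)) = (2*(-1403) - 856921)*(-3710396 + 283/4) = (-2806 - 856921)*(-14841301/4) = -859727*(-14841301/4) = 12759467184827/4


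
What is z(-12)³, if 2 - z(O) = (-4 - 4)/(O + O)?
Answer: 125/27 ≈ 4.6296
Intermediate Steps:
z(O) = 2 + 4/O (z(O) = 2 - (-4 - 4)/(O + O) = 2 - (-8)/(2*O) = 2 - (-8)*1/(2*O) = 2 - (-4)/O = 2 + 4/O)
z(-12)³ = (2 + 4/(-12))³ = (2 + 4*(-1/12))³ = (2 - ⅓)³ = (5/3)³ = 125/27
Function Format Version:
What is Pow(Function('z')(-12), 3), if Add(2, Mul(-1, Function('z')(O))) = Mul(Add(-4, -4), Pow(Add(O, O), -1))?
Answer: Rational(125, 27) ≈ 4.6296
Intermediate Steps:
Function('z')(O) = Add(2, Mul(4, Pow(O, -1))) (Function('z')(O) = Add(2, Mul(-1, Mul(Add(-4, -4), Pow(Add(O, O), -1)))) = Add(2, Mul(-1, Mul(-8, Pow(Mul(2, O), -1)))) = Add(2, Mul(-1, Mul(-8, Mul(Rational(1, 2), Pow(O, -1))))) = Add(2, Mul(-1, Mul(-4, Pow(O, -1)))) = Add(2, Mul(4, Pow(O, -1))))
Pow(Function('z')(-12), 3) = Pow(Add(2, Mul(4, Pow(-12, -1))), 3) = Pow(Add(2, Mul(4, Rational(-1, 12))), 3) = Pow(Add(2, Rational(-1, 3)), 3) = Pow(Rational(5, 3), 3) = Rational(125, 27)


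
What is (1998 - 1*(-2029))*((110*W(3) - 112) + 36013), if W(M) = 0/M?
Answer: 144573327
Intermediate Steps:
W(M) = 0
(1998 - 1*(-2029))*((110*W(3) - 112) + 36013) = (1998 - 1*(-2029))*((110*0 - 112) + 36013) = (1998 + 2029)*((0 - 112) + 36013) = 4027*(-112 + 36013) = 4027*35901 = 144573327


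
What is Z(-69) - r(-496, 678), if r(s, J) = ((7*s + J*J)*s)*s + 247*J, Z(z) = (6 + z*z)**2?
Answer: -112212894569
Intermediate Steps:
Z(z) = (6 + z**2)**2
r(s, J) = 247*J + s**2*(J**2 + 7*s) (r(s, J) = ((7*s + J**2)*s)*s + 247*J = ((J**2 + 7*s)*s)*s + 247*J = (s*(J**2 + 7*s))*s + 247*J = s**2*(J**2 + 7*s) + 247*J = 247*J + s**2*(J**2 + 7*s))
Z(-69) - r(-496, 678) = (6 + (-69)**2)**2 - (7*(-496)**3 + 247*678 + 678**2*(-496)**2) = (6 + 4761)**2 - (7*(-122023936) + 167466 + 459684*246016) = 4767**2 - (-854167552 + 167466 + 113089618944) = 22724289 - 1*112235618858 = 22724289 - 112235618858 = -112212894569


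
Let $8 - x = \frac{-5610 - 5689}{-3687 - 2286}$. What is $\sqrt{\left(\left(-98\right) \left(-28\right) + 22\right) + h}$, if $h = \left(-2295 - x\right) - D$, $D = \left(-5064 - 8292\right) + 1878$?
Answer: $\frac{2 \sqrt{106520827479}}{5973} \approx 109.28$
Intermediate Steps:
$D = -11478$ ($D = -13356 + 1878 = -11478$)
$x = \frac{36485}{5973}$ ($x = 8 - \frac{-5610 - 5689}{-3687 - 2286} = 8 - - \frac{11299}{-5973} = 8 - \left(-11299\right) \left(- \frac{1}{5973}\right) = 8 - \frac{11299}{5973} = \frac{36485}{5973} \approx 6.1083$)
$h = \frac{54813574}{5973}$ ($h = \left(-2295 - \frac{36485}{5973}\right) - -11478 = \left(-2295 - \frac{36485}{5973}\right) + 11478 = - \frac{13744520}{5973} + 11478 = \frac{54813574}{5973} \approx 9176.9$)
$\sqrt{\left(\left(-98\right) \left(-28\right) + 22\right) + h} = \sqrt{\left(\left(-98\right) \left(-28\right) + 22\right) + \frac{54813574}{5973}} = \sqrt{\left(2744 + 22\right) + \frac{54813574}{5973}} = \sqrt{2766 + \frac{54813574}{5973}} = \sqrt{\frac{71334892}{5973}} = \frac{2 \sqrt{106520827479}}{5973}$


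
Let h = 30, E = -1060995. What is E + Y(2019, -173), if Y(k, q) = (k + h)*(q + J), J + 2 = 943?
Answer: 512637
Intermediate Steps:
J = 941 (J = -2 + 943 = 941)
Y(k, q) = (30 + k)*(941 + q) (Y(k, q) = (k + 30)*(q + 941) = (30 + k)*(941 + q))
E + Y(2019, -173) = -1060995 + (28230 + 30*(-173) + 941*2019 + 2019*(-173)) = -1060995 + (28230 - 5190 + 1899879 - 349287) = -1060995 + 1573632 = 512637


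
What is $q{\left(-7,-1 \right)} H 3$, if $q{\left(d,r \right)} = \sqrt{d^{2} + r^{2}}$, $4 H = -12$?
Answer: $- 45 \sqrt{2} \approx -63.64$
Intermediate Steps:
$H = -3$ ($H = \frac{1}{4} \left(-12\right) = -3$)
$q{\left(-7,-1 \right)} H 3 = \sqrt{\left(-7\right)^{2} + \left(-1\right)^{2}} \left(\left(-3\right) 3\right) = \sqrt{49 + 1} \left(-9\right) = \sqrt{50} \left(-9\right) = 5 \sqrt{2} \left(-9\right) = - 45 \sqrt{2}$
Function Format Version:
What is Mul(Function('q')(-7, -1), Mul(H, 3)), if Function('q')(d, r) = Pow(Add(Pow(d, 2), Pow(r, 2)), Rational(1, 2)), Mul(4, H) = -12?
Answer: Mul(-45, Pow(2, Rational(1, 2))) ≈ -63.640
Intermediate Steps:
H = -3 (H = Mul(Rational(1, 4), -12) = -3)
Mul(Function('q')(-7, -1), Mul(H, 3)) = Mul(Pow(Add(Pow(-7, 2), Pow(-1, 2)), Rational(1, 2)), Mul(-3, 3)) = Mul(Pow(Add(49, 1), Rational(1, 2)), -9) = Mul(Pow(50, Rational(1, 2)), -9) = Mul(Mul(5, Pow(2, Rational(1, 2))), -9) = Mul(-45, Pow(2, Rational(1, 2)))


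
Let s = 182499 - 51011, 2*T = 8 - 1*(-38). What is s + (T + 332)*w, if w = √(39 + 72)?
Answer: 131488 + 355*√111 ≈ 1.3523e+5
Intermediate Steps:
w = √111 ≈ 10.536
T = 23 (T = (8 - 1*(-38))/2 = (8 + 38)/2 = (½)*46 = 23)
s = 131488
s + (T + 332)*w = 131488 + (23 + 332)*√111 = 131488 + 355*√111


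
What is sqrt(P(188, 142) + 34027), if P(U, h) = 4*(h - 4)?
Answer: sqrt(34579) ≈ 185.95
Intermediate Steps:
P(U, h) = -16 + 4*h (P(U, h) = 4*(-4 + h) = -16 + 4*h)
sqrt(P(188, 142) + 34027) = sqrt((-16 + 4*142) + 34027) = sqrt((-16 + 568) + 34027) = sqrt(552 + 34027) = sqrt(34579)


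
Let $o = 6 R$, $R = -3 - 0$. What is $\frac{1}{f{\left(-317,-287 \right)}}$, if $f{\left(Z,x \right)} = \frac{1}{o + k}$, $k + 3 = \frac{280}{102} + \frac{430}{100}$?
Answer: $- \frac{7117}{510} \approx -13.955$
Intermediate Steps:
$R = -3$ ($R = -3 + 0 = -3$)
$o = -18$ ($o = 6 \left(-3\right) = -18$)
$k = \frac{2063}{510}$ ($k = -3 + \left(\frac{280}{102} + \frac{430}{100}\right) = -3 + \left(280 \cdot \frac{1}{102} + 430 \cdot \frac{1}{100}\right) = -3 + \left(\frac{140}{51} + \frac{43}{10}\right) = -3 + \frac{3593}{510} = \frac{2063}{510} \approx 4.0451$)
$f{\left(Z,x \right)} = - \frac{510}{7117}$ ($f{\left(Z,x \right)} = \frac{1}{-18 + \frac{2063}{510}} = \frac{1}{- \frac{7117}{510}} = - \frac{510}{7117}$)
$\frac{1}{f{\left(-317,-287 \right)}} = \frac{1}{- \frac{510}{7117}} = - \frac{7117}{510}$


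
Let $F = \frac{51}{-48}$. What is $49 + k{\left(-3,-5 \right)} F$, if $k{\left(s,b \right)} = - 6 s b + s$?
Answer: $\frac{2365}{16} \approx 147.81$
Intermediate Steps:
$k{\left(s,b \right)} = s - 6 b s$ ($k{\left(s,b \right)} = - 6 b s + s = s - 6 b s$)
$F = - \frac{17}{16}$ ($F = 51 \left(- \frac{1}{48}\right) = - \frac{17}{16} \approx -1.0625$)
$49 + k{\left(-3,-5 \right)} F = 49 + - 3 \left(1 - -30\right) \left(- \frac{17}{16}\right) = 49 + - 3 \left(1 + 30\right) \left(- \frac{17}{16}\right) = 49 + \left(-3\right) 31 \left(- \frac{17}{16}\right) = 49 - - \frac{1581}{16} = 49 + \frac{1581}{16} = \frac{2365}{16}$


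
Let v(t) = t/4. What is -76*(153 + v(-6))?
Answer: -11514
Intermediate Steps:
v(t) = t/4 (v(t) = t*(¼) = t/4)
-76*(153 + v(-6)) = -76*(153 + (¼)*(-6)) = -76*(153 - 3/2) = -76*303/2 = -11514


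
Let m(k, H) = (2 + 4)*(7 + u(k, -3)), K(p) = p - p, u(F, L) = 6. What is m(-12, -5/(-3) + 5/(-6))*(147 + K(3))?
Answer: 11466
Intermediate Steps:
K(p) = 0
m(k, H) = 78 (m(k, H) = (2 + 4)*(7 + 6) = 6*13 = 78)
m(-12, -5/(-3) + 5/(-6))*(147 + K(3)) = 78*(147 + 0) = 78*147 = 11466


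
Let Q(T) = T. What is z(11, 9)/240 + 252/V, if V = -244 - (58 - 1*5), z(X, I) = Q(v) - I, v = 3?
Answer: -1153/1320 ≈ -0.87348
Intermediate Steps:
z(X, I) = 3 - I
V = -297 (V = -244 - (58 - 5) = -244 - 1*53 = -244 - 53 = -297)
z(11, 9)/240 + 252/V = (3 - 1*9)/240 + 252/(-297) = (3 - 9)*(1/240) + 252*(-1/297) = -6*1/240 - 28/33 = -1/40 - 28/33 = -1153/1320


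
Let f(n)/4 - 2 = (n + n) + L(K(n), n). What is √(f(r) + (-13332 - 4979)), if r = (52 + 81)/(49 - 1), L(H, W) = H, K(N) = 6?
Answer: I*√657246/6 ≈ 135.12*I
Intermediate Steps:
r = 133/48 ≈ 2.7708
f(n) = 32 + 8*n (f(n) = 8 + 4*((n + n) + 6) = 8 + 4*(2*n + 6) = 8 + 4*(6 + 2*n) = 8 + (24 + 8*n) = 32 + 8*n)
√(f(r) + (-13332 - 4979)) = √((32 + 8*(133/48)) + (-13332 - 4979)) = √((32 + 133/6) - 18311) = √(325/6 - 18311) = √(-109541/6) = I*√657246/6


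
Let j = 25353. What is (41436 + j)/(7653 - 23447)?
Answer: -66789/15794 ≈ -4.2288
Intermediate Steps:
(41436 + j)/(7653 - 23447) = (41436 + 25353)/(7653 - 23447) = 66789/(-15794) = 66789*(-1/15794) = -66789/15794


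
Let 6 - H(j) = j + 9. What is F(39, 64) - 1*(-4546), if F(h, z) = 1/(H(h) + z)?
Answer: 100013/22 ≈ 4546.0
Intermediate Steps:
H(j) = -3 - j (H(j) = 6 - (j + 9) = 6 - (9 + j) = 6 + (-9 - j) = -3 - j)
F(h, z) = 1/(-3 + z - h) (F(h, z) = 1/((-3 - h) + z) = 1/(-3 + z - h))
F(39, 64) - 1*(-4546) = 1/(-3 + 64 - 1*39) - 1*(-4546) = 1/(-3 + 64 - 39) + 4546 = 1/22 + 4546 = 100013/22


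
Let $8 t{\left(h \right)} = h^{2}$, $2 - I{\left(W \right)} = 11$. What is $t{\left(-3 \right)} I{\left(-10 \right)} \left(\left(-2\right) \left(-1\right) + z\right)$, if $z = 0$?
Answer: $- \frac{81}{4} \approx -20.25$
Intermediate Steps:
$I{\left(W \right)} = -9$ ($I{\left(W \right)} = 2 - 11 = -9$)
$t{\left(h \right)} = \frac{h^{2}}{8}$
$t{\left(-3 \right)} I{\left(-10 \right)} \left(\left(-2\right) \left(-1\right) + z\right) = \frac{\left(-3\right)^{2}}{8} \left(-9\right) \left(\left(-2\right) \left(-1\right) + 0\right) = \frac{1}{8} \cdot 9 \left(-9\right) \left(2 + 0\right) = \frac{9}{8} \left(-9\right) 2 = \left(- \frac{81}{8}\right) 2 = - \frac{81}{4}$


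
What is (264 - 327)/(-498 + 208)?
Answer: 63/290 ≈ 0.21724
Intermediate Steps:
(264 - 327)/(-498 + 208) = -63/(-290) = -63*(-1/290) = 63/290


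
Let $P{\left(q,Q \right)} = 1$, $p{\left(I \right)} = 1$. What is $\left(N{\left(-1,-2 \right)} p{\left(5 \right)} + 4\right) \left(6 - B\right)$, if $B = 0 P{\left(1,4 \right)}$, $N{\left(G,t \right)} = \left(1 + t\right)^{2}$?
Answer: $30$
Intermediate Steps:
$B = 0$ ($B = 0 \cdot 1 = 0$)
$\left(N{\left(-1,-2 \right)} p{\left(5 \right)} + 4\right) \left(6 - B\right) = \left(\left(1 - 2\right)^{2} \cdot 1 + 4\right) \left(6 - 0\right) = \left(\left(-1\right)^{2} \cdot 1 + 4\right) \left(6 + 0\right) = \left(1 \cdot 1 + 4\right) 6 = \left(1 + 4\right) 6 = 5 \cdot 6 = 30$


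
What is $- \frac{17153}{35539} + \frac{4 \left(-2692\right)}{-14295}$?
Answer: $\frac{137481817}{508030005} \approx 0.27062$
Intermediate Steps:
$- \frac{17153}{35539} + \frac{4 \left(-2692\right)}{-14295} = \left(-17153\right) \frac{1}{35539} - - \frac{10768}{14295} = - \frac{17153}{35539} + \frac{10768}{14295} = \frac{137481817}{508030005}$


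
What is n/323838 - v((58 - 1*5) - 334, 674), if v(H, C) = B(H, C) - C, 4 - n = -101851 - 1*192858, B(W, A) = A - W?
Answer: -90703765/323838 ≈ -280.09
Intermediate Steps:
n = 294713 (n = 4 - (-101851 - 1*192858) = 4 - (-101851 - 192858) = 4 - 1*(-294709) = 4 + 294709 = 294713)
v(H, C) = -H (v(H, C) = (C - H) - C = -H)
n/323838 - v((58 - 1*5) - 334, 674) = 294713/323838 - (-1)*((58 - 1*5) - 334) = 294713*(1/323838) - (-1)*((58 - 5) - 334) = 294713/323838 - (-1)*(53 - 334) = 294713/323838 - (-1)*(-281) = 294713/323838 - 1*281 = 294713/323838 - 281 = -90703765/323838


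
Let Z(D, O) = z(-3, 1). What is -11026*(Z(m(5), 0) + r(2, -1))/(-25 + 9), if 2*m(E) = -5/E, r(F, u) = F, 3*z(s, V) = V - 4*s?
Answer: 104747/24 ≈ 4364.5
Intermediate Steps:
z(s, V) = -4*s/3 + V/3 (z(s, V) = (V - 4*s)/3 = -4*s/3 + V/3)
m(E) = -5/(2*E) (m(E) = (-5/E)/2 = -5/(2*E))
Z(D, O) = 13/3 (Z(D, O) = -4/3*(-3) + (1/3)*1 = 4 + 1/3 = 13/3)
-11026*(Z(m(5), 0) + r(2, -1))/(-25 + 9) = -11026*(13/3 + 2)/(-25 + 9) = -209494/(3*(-16)) = -209494*(-1)/(3*16) = -11026*(-19/48) = 104747/24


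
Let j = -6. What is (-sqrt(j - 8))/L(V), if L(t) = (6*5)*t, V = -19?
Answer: I*sqrt(14)/570 ≈ 0.0065643*I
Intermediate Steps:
L(t) = 30*t
(-sqrt(j - 8))/L(V) = (-sqrt(-6 - 8))/((30*(-19))) = -sqrt(-14)/(-570) = -I*sqrt(14)*(-1/570) = I*sqrt(14)/570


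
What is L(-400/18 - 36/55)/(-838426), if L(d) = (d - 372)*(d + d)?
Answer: -2213434336/102717665325 ≈ -0.021549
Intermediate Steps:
L(d) = 2*d*(-372 + d) (L(d) = (-372 + d)*(2*d) = 2*d*(-372 + d))
L(-400/18 - 36/55)/(-838426) = (2*(-400/18 - 36/55)*(-372 + (-400/18 - 36/55)))/(-838426) = (2*(-400*1/18 - 36*1/55)*(-372 + (-400*1/18 - 36*1/55)))*(-1/838426) = (2*(-200/9 - 36/55)*(-372 + (-200/9 - 36/55)))*(-1/838426) = (2*(-11324/495)*(-372 - 11324/495))*(-1/838426) = (2*(-11324/495)*(-195464/495))*(-1/838426) = (4426868672/245025)*(-1/838426) = -2213434336/102717665325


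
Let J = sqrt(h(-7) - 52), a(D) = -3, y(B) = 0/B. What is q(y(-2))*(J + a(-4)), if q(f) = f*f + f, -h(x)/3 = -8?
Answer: 0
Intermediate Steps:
y(B) = 0
h(x) = 24 (h(x) = -3*(-8) = 24)
q(f) = f + f**2 (q(f) = f**2 + f = f + f**2)
J = 2*I*sqrt(7) (J = sqrt(24 - 52) = sqrt(-28) = 2*I*sqrt(7) ≈ 5.2915*I)
q(y(-2))*(J + a(-4)) = (0*(1 + 0))*(2*I*sqrt(7) - 3) = (0*1)*(-3 + 2*I*sqrt(7)) = 0*(-3 + 2*I*sqrt(7)) = 0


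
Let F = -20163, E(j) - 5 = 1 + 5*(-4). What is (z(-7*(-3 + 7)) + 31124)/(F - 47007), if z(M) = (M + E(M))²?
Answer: -16444/33585 ≈ -0.48962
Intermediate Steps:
E(j) = -14 (E(j) = 5 + (1 + 5*(-4)) = 5 + (1 - 20) = 5 - 19 = -14)
z(M) = (-14 + M)² (z(M) = (M - 14)² = (-14 + M)²)
(z(-7*(-3 + 7)) + 31124)/(F - 47007) = ((-14 - 7*(-3 + 7))² + 31124)/(-20163 - 47007) = ((-14 - 7*4)² + 31124)/(-67170) = ((-14 - 28)² + 31124)*(-1/67170) = ((-42)² + 31124)*(-1/67170) = (1764 + 31124)*(-1/67170) = 32888*(-1/67170) = -16444/33585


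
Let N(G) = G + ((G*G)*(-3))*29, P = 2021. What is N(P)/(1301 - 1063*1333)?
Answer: 177672173/707839 ≈ 251.01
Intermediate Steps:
N(G) = G - 87*G**2 (N(G) = G + (G**2*(-3))*29 = G - 3*G**2*29 = G - 87*G**2)
N(P)/(1301 - 1063*1333) = (2021*(1 - 87*2021))/(1301 - 1063*1333) = (2021*(1 - 175827))/(1301 - 1416979) = (2021*(-175826))/(-1415678) = -355344346*(-1/1415678) = 177672173/707839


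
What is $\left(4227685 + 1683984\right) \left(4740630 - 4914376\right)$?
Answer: $-1027128842074$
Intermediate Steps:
$\left(4227685 + 1683984\right) \left(4740630 - 4914376\right) = 5911669 \left(-173746\right) = -1027128842074$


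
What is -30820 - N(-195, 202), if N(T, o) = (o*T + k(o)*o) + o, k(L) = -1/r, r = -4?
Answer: 16635/2 ≈ 8317.5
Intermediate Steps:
k(L) = ¼ (k(L) = -1/(-4) = -1*(-¼) = ¼)
N(T, o) = 5*o/4 + T*o (N(T, o) = (o*T + o/4) + o = (T*o + o/4) + o = (o/4 + T*o) + o = 5*o/4 + T*o)
-30820 - N(-195, 202) = -30820 - 202*(5 + 4*(-195))/4 = -30820 - 202*(5 - 780)/4 = -30820 - 202*(-775)/4 = -30820 - 1*(-78275/2) = -30820 + 78275/2 = 16635/2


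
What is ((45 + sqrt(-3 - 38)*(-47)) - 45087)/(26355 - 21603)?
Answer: -7507/792 - 47*I*sqrt(41)/4752 ≈ -9.4785 - 0.063331*I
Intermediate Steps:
((45 + sqrt(-3 - 38)*(-47)) - 45087)/(26355 - 21603) = ((45 + sqrt(-41)*(-47)) - 45087)/4752 = ((45 + (I*sqrt(41))*(-47)) - 45087)*(1/4752) = ((45 - 47*I*sqrt(41)) - 45087)*(1/4752) = (-45042 - 47*I*sqrt(41))*(1/4752) = -7507/792 - 47*I*sqrt(41)/4752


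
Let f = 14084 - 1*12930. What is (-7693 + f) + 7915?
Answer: 1376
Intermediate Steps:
f = 1154 (f = 14084 - 12930 = 1154)
(-7693 + f) + 7915 = (-7693 + 1154) + 7915 = -6539 + 7915 = 1376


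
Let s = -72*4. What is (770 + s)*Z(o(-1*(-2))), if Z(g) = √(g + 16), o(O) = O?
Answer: 1446*√2 ≈ 2045.0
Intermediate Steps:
s = -288
Z(g) = √(16 + g)
(770 + s)*Z(o(-1*(-2))) = (770 - 288)*√(16 - 1*(-2)) = 482*√(16 + 2) = 482*√18 = 482*(3*√2) = 1446*√2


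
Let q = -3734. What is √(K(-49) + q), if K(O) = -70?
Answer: 2*I*√951 ≈ 61.677*I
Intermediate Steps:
√(K(-49) + q) = √(-70 - 3734) = √(-3804) = 2*I*√951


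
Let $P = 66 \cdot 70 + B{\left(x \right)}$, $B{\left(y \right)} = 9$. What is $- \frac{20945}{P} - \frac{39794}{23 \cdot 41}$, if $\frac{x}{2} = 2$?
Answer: $- \frac{203957561}{4365147} \approx -46.724$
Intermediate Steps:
$x = 4$ ($x = 2 \cdot 2 = 4$)
$P = 4629$ ($P = 66 \cdot 70 + 9 = 4620 + 9 = 4629$)
$- \frac{20945}{P} - \frac{39794}{23 \cdot 41} = - \frac{20945}{4629} - \frac{39794}{23 \cdot 41} = \left(-20945\right) \frac{1}{4629} - \frac{39794}{943} = - \frac{20945}{4629} - \frac{39794}{943} = - \frac{203957561}{4365147}$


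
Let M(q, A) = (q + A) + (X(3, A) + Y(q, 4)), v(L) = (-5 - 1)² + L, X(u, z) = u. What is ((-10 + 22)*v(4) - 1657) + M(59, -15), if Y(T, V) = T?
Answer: -1071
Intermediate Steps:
v(L) = 36 + L (v(L) = (-6)² + L = 36 + L)
M(q, A) = 3 + A + 2*q (M(q, A) = (q + A) + (3 + q) = (A + q) + (3 + q) = 3 + A + 2*q)
((-10 + 22)*v(4) - 1657) + M(59, -15) = ((-10 + 22)*(36 + 4) - 1657) + (3 - 15 + 2*59) = (12*40 - 1657) + (3 - 15 + 118) = (480 - 1657) + 106 = -1177 + 106 = -1071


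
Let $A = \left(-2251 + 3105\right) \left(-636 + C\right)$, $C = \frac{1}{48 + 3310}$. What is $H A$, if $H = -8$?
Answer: $\frac{7295506792}{1679} \approx 4.3452 \cdot 10^{6}$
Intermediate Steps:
$C = \frac{1}{3358} \approx 0.0002978$
$A = - \frac{911938349}{1679}$ ($A = \left(-2251 + 3105\right) \left(-636 + \frac{1}{3358}\right) = 854 \left(- \frac{2135687}{3358}\right) = - \frac{911938349}{1679} \approx -5.4314 \cdot 10^{5}$)
$H A = \left(-8\right) \left(- \frac{911938349}{1679}\right) = \frac{7295506792}{1679}$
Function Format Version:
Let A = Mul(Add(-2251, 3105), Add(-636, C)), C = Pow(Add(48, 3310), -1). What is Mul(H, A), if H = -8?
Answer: Rational(7295506792, 1679) ≈ 4.3452e+6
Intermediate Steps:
C = Rational(1, 3358) (C = Pow(3358, -1) = Rational(1, 3358) ≈ 0.00029780)
A = Rational(-911938349, 1679) (A = Mul(Add(-2251, 3105), Add(-636, Rational(1, 3358))) = Mul(854, Rational(-2135687, 3358)) = Rational(-911938349, 1679) ≈ -5.4314e+5)
Mul(H, A) = Mul(-8, Rational(-911938349, 1679)) = Rational(7295506792, 1679)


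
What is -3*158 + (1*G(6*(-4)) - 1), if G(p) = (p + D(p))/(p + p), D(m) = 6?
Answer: -3797/8 ≈ -474.63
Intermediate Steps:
G(p) = (6 + p)/(2*p) (G(p) = (p + 6)/(p + p) = (6 + p)/((2*p)) = (6 + p)*(1/(2*p)) = (6 + p)/(2*p))
-3*158 + (1*G(6*(-4)) - 1) = -3*158 + (1*((6 + 6*(-4))/(2*((6*(-4))))) - 1) = -474 + (1*((½)*(6 - 24)/(-24)) - 1) = -474 + (1*((½)*(-1/24)*(-18)) - 1) = -474 + (1*(3/8) - 1) = -474 + (3/8 - 1) = -474 - 5/8 = -3797/8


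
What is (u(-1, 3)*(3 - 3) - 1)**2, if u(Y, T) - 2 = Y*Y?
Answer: 1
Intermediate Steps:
u(Y, T) = 2 + Y**2 (u(Y, T) = 2 + Y*Y = 2 + Y**2)
(u(-1, 3)*(3 - 3) - 1)**2 = ((2 + (-1)**2)*(3 - 3) - 1)**2 = ((2 + 1)*0 - 1)**2 = (3*0 - 1)**2 = (0 - 1)**2 = (-1)**2 = 1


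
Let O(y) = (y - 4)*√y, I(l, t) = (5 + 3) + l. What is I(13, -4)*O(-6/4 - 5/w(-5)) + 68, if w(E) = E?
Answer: 68 - 189*I*√2/4 ≈ 68.0 - 66.822*I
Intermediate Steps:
I(l, t) = 8 + l
O(y) = √y*(-4 + y) (O(y) = (-4 + y)*√y = √y*(-4 + y))
I(13, -4)*O(-6/4 - 5/w(-5)) + 68 = (8 + 13)*(√(-6/4 - 5/(-5))*(-4 + (-6/4 - 5/(-5)))) + 68 = 21*(√(-6*¼ - 5*(-⅕))*(-4 + (-6*¼ - 5*(-⅕)))) + 68 = 21*(√(-3/2 + 1)*(-4 + (-3/2 + 1))) + 68 = 21*(√(-½)*(-4 - ½)) + 68 = 21*((I*√2/2)*(-9/2)) + 68 = 21*(-9*I*√2/4) + 68 = -189*I*√2/4 + 68 = 68 - 189*I*√2/4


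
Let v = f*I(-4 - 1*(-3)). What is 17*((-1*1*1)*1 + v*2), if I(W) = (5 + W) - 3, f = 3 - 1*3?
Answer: -17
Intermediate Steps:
f = 0 (f = 3 - 3 = 0)
I(W) = 2 + W
v = 0 (v = 0*(2 + (-4 - 1*(-3))) = 0*(2 + (-4 + 3)) = 0*(2 - 1) = 0*1 = 0)
17*((-1*1*1)*1 + v*2) = 17*((-1*1*1)*1 + 0*2) = 17*(-1*1*1 + 0) = 17*(-1*1 + 0) = 17*(-1 + 0) = 17*(-1) = -17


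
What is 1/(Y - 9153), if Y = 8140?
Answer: -1/1013 ≈ -0.00098717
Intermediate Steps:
1/(Y - 9153) = 1/(8140 - 9153) = 1/(-1013) = -1/1013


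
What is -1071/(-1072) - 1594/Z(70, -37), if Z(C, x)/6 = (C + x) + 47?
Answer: -18667/8040 ≈ -2.3218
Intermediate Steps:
Z(C, x) = 282 + 6*C + 6*x (Z(C, x) = 6*((C + x) + 47) = 6*(47 + C + x) = 282 + 6*C + 6*x)
-1071/(-1072) - 1594/Z(70, -37) = -1071/(-1072) - 1594/(282 + 6*70 + 6*(-37)) = -1071*(-1/1072) - 1594/(282 + 420 - 222) = 1071/1072 - 1594/480 = 1071/1072 - 1594*1/480 = 1071/1072 - 797/240 = -18667/8040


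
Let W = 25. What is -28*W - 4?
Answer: -704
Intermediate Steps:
-28*W - 4 = -28*25 - 4 = -700 - 4 = -704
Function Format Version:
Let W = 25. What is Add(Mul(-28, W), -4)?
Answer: -704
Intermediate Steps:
Add(Mul(-28, W), -4) = Add(Mul(-28, 25), -4) = Add(-700, -4) = -704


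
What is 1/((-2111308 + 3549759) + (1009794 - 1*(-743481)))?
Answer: 1/3191726 ≈ 3.1331e-7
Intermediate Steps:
1/((-2111308 + 3549759) + (1009794 - 1*(-743481))) = 1/(1438451 + (1009794 + 743481)) = 1/(1438451 + 1753275) = 1/3191726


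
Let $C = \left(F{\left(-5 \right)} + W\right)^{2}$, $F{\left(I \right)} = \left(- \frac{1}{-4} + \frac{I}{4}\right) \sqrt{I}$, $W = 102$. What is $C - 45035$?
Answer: $-45035 + \left(102 - i \sqrt{5}\right)^{2} \approx -34636.0 - 456.16 i$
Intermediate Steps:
$F{\left(I \right)} = \sqrt{I} \left(\frac{1}{4} + \frac{I}{4}\right)$ ($F{\left(I \right)} = \left(\left(-1\right) \left(- \frac{1}{4}\right) + I \frac{1}{4}\right) \sqrt{I} = \left(\frac{1}{4} + \frac{I}{4}\right) \sqrt{I} = \sqrt{I} \left(\frac{1}{4} + \frac{I}{4}\right)$)
$C = \left(102 - i \sqrt{5}\right)^{2}$ ($C = \left(\frac{\sqrt{-5} \left(1 - 5\right)}{4} + 102\right)^{2} = \left(\frac{1}{4} i \sqrt{5} \left(-4\right) + 102\right)^{2} = \left(- i \sqrt{5} + 102\right)^{2} = \left(102 - i \sqrt{5}\right)^{2} \approx 10399.0 - 456.16 i$)
$C - 45035 = \left(102 - i \sqrt{5}\right)^{2} - 45035 = -45035 + \left(102 - i \sqrt{5}\right)^{2}$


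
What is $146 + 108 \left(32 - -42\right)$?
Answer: $8138$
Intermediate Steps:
$146 + 108 \left(32 - -42\right) = 146 + 108 \left(32 + 42\right) = 146 + 108 \cdot 74 = 146 + 7992 = 8138$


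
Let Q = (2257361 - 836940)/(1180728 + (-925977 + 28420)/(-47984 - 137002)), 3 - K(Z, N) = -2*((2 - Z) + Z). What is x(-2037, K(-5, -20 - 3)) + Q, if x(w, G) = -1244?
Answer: -14286870364366/11495739335 ≈ -1242.8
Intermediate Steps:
K(Z, N) = 7 (K(Z, N) = 3 - (-2)*((2 - Z) + Z) = 3 - (-2)*2 = 3 - 1*(-4) = 3 + 4 = 7)
Q = 13829368374/11495739335 (Q = 1420421/(1180728 - 897557/(-184986)) = 1420421/(1180728 - 897557*(-1/184986)) = 1420421/(1180728 + 897557/184986) = 1420421/(218419047365/184986) = 1420421*(184986/218419047365) = 13829368374/11495739335 ≈ 1.2030)
x(-2037, K(-5, -20 - 3)) + Q = -1244 + 13829368374/11495739335 = -14286870364366/11495739335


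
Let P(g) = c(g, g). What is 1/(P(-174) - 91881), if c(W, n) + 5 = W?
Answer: -1/92060 ≈ -1.0862e-5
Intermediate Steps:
c(W, n) = -5 + W
P(g) = -5 + g
1/(P(-174) - 91881) = 1/((-5 - 174) - 91881) = 1/(-179 - 91881) = 1/(-92060) = -1/92060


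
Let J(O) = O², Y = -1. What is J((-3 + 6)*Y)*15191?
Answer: 136719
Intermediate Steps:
J((-3 + 6)*Y)*15191 = ((-3 + 6)*(-1))²*15191 = (3*(-1))²*15191 = (-3)²*15191 = 9*15191 = 136719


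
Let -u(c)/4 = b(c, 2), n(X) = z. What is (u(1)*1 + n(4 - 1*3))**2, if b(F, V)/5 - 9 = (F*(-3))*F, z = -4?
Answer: 15376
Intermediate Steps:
b(F, V) = 45 - 15*F**2 (b(F, V) = 45 + 5*((F*(-3))*F) = 45 + 5*((-3*F)*F) = 45 + 5*(-3*F**2) = 45 - 15*F**2)
n(X) = -4
u(c) = -180 + 60*c**2 (u(c) = -4*(45 - 15*c**2) = -180 + 60*c**2)
(u(1)*1 + n(4 - 1*3))**2 = ((-180 + 60*1**2)*1 - 4)**2 = ((-180 + 60*1)*1 - 4)**2 = ((-180 + 60)*1 - 4)**2 = (-120*1 - 4)**2 = (-120 - 4)**2 = (-124)**2 = 15376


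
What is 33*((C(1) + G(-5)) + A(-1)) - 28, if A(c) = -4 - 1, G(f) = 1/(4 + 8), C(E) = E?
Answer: -629/4 ≈ -157.25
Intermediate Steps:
G(f) = 1/12
A(c) = -5
33*((C(1) + G(-5)) + A(-1)) - 28 = 33*((1 + 1/12) - 5) - 28 = 33*(13/12 - 5) - 28 = 33*(-47/12) - 28 = -517/4 - 28 = -629/4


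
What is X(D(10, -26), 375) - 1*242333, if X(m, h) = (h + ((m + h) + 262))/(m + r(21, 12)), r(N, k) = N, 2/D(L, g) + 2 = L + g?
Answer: -45549497/188 ≈ -2.4228e+5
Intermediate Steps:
D(L, g) = 2/(-2 + L + g) (D(L, g) = 2/(-2 + (L + g)) = 2/(-2 + L + g))
X(m, h) = (262 + m + 2*h)/(21 + m) (X(m, h) = (h + ((m + h) + 262))/(m + 21) = (h + ((h + m) + 262))/(21 + m) = (h + (262 + h + m))/(21 + m) = (262 + m + 2*h)/(21 + m))
X(D(10, -26), 375) - 1*242333 = (262 + 2/(-2 + 10 - 26) + 2*375)/(21 + 2/(-2 + 10 - 26)) - 1*242333 = (262 + 2/(-18) + 750)/(21 + 2/(-18)) - 242333 = (262 + 2*(-1/18) + 750)/(21 + 2*(-1/18)) - 242333 = (262 - ⅑ + 750)/(21 - ⅑) - 242333 = (9107/9)/(188/9) - 242333 = (9/188)*(9107/9) - 242333 = 9107/188 - 242333 = -45549497/188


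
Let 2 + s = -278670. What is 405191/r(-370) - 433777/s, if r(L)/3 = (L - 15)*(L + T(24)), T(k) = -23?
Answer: 309813273307/126493400880 ≈ 2.4492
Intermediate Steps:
s = -278672 (s = -2 - 278670 = -278672)
r(L) = 3*(-23 + L)*(-15 + L) (r(L) = 3*((L - 15)*(L - 23)) = 3*((-15 + L)*(-23 + L)) = 3*((-23 + L)*(-15 + L)) = 3*(-23 + L)*(-15 + L))
405191/r(-370) - 433777/s = 405191/(1035 - 114*(-370) + 3*(-370)²) - 433777/(-278672) = 405191/(1035 + 42180 + 3*136900) - 433777*(-1/278672) = 405191/(1035 + 42180 + 410700) + 433777/278672 = 405191/453915 + 433777/278672 = 309813273307/126493400880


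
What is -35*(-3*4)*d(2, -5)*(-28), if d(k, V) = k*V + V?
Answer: 176400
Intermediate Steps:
d(k, V) = V + V*k (d(k, V) = V*k + V = V + V*k)
-35*(-3*4)*d(2, -5)*(-28) = -35*(-3*4)*(-5*(1 + 2))*(-28) = -(-420)*(-5*3)*(-28) = -(-420)*(-15)*(-28) = -35*180*(-28) = -6300*(-28) = 176400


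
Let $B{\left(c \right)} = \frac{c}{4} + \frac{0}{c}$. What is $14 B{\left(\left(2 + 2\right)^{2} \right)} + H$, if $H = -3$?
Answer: $53$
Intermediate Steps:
$B{\left(c \right)} = \frac{c}{4}$ ($B{\left(c \right)} = c \frac{1}{4} + 0 = \frac{c}{4} + 0 = \frac{c}{4}$)
$14 B{\left(\left(2 + 2\right)^{2} \right)} + H = 14 \frac{\left(2 + 2\right)^{2}}{4} - 3 = 14 \frac{4^{2}}{4} - 3 = 14 \cdot \frac{1}{4} \cdot 16 - 3 = 14 \cdot 4 - 3 = 56 - 3 = 53$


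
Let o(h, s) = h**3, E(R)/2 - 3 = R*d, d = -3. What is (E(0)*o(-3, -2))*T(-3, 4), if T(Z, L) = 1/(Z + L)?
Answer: -162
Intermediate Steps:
E(R) = 6 - 6*R (E(R) = 6 + 2*(R*(-3)) = 6 + 2*(-3*R) = 6 - 6*R)
T(Z, L) = 1/(L + Z)
(E(0)*o(-3, -2))*T(-3, 4) = ((6 - 6*0)*(-3)**3)/(4 - 3) = ((6 + 0)*(-27))/1 = (6*(-27))*1 = -162*1 = -162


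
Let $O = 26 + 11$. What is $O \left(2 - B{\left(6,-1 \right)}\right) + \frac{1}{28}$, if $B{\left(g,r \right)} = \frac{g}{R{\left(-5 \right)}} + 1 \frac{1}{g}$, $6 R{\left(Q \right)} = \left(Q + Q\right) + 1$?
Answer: $\frac{18133}{84} \approx 215.87$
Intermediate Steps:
$R{\left(Q \right)} = \frac{1}{6} + \frac{Q}{3}$ ($R{\left(Q \right)} = \frac{\left(Q + Q\right) + 1}{6} = \frac{2 Q + 1}{6} = \frac{1 + 2 Q}{6} = \frac{1}{6} + \frac{Q}{3}$)
$B{\left(g,r \right)} = \frac{1}{g} - \frac{2 g}{3}$ ($B{\left(g,r \right)} = \frac{g}{\frac{1}{6} + \frac{1}{3} \left(-5\right)} + 1 \frac{1}{g} = \frac{g}{\frac{1}{6} - \frac{5}{3}} + \frac{1}{g} = \frac{g}{- \frac{3}{2}} + \frac{1}{g} = g \left(- \frac{2}{3}\right) + \frac{1}{g} = - \frac{2 g}{3} + \frac{1}{g} = \frac{1}{g} - \frac{2 g}{3}$)
$O = 37$
$O \left(2 - B{\left(6,-1 \right)}\right) + \frac{1}{28} = 37 \left(2 - \left(\frac{1}{6} - 4\right)\right) + \frac{1}{28} = 37 \left(2 - - \frac{23}{6}\right) + \frac{1}{28} = 37 \left(2 + \frac{23}{6}\right) + \frac{1}{28} = 37 \cdot \frac{35}{6} + \frac{1}{28} = \frac{1295}{6} + \frac{1}{28} = \frac{18133}{84}$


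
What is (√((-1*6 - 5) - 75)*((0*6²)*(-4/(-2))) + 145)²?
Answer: 21025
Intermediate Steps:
(√((-1*6 - 5) - 75)*((0*6²)*(-4/(-2))) + 145)² = (√((-6 - 5) - 75)*((0*36)*(-4*(-½))) + 145)² = (√(-11 - 75)*(0*2) + 145)² = (√(-86)*0 + 145)² = ((I*√86)*0 + 145)² = (0 + 145)² = 145² = 21025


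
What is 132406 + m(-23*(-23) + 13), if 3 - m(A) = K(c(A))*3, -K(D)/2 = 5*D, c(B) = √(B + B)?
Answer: 132409 + 60*√271 ≈ 1.3340e+5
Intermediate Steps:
c(B) = √2*√B (c(B) = √(2*B) = √2*√B)
K(D) = -10*D
m(A) = 3 + 30*√2*√A (m(A) = 3 - (-10*√2*√A)*3 = 3 - (-30)*√2*√A = 3 + 30*√2*√A)
132406 + m(-23*(-23) + 13) = 132406 + (3 + 30*√2*√(-23*(-23) + 13)) = 132406 + (3 + 30*√2*√(529 + 13)) = 132406 + (3 + 30*√2*√542) = 132406 + (3 + 60*√271) = 132409 + 60*√271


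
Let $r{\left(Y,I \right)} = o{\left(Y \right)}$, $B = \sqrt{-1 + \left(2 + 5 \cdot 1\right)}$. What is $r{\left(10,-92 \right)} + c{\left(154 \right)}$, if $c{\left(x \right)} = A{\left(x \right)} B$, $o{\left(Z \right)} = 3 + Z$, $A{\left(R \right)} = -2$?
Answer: $13 - 2 \sqrt{6} \approx 8.101$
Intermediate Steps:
$B = \sqrt{6}$ ($B = \sqrt{-1 + \left(2 + 5\right)} = \sqrt{-1 + 7} = \sqrt{6} \approx 2.4495$)
$r{\left(Y,I \right)} = 3 + Y$
$c{\left(x \right)} = - 2 \sqrt{6}$
$r{\left(10,-92 \right)} + c{\left(154 \right)} = \left(3 + 10\right) - 2 \sqrt{6} = 13 - 2 \sqrt{6}$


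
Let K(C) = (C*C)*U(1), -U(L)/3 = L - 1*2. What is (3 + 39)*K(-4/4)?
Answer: 126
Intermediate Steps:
U(L) = 6 - 3*L (U(L) = -3*(L - 1*2) = -3*(L - 2) = -3*(-2 + L) = 6 - 3*L)
K(C) = 3*C**2 (K(C) = (C*C)*(6 - 3*1) = C**2*(6 - 3) = C**2*3 = 3*C**2)
(3 + 39)*K(-4/4) = (3 + 39)*(3*(-4/4)**2) = 42*(3*(-4/4)**2) = 42*(3*(-1*1)**2) = 42*(3*(-1)**2) = 42*(3*1) = 42*3 = 126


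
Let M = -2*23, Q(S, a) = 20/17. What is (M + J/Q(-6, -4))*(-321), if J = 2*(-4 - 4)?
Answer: 95658/5 ≈ 19132.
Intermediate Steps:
Q(S, a) = 20/17 (Q(S, a) = 20*(1/17) = 20/17)
M = -46
J = -16 (J = 2*(-8) = -16)
(M + J/Q(-6, -4))*(-321) = (-46 - 16/20/17)*(-321) = (-46 - 16*17/20)*(-321) = (-46 - 68/5)*(-321) = -298/5*(-321) = 95658/5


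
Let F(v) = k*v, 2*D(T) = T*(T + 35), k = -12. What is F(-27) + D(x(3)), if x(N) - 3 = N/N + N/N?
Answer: 424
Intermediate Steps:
x(N) = 5 (x(N) = 3 + (N/N + N/N) = 3 + (1 + 1) = 3 + 2 = 5)
D(T) = T*(35 + T)/2 (D(T) = (T*(T + 35))/2 = (T*(35 + T))/2 = T*(35 + T)/2)
F(v) = -12*v
F(-27) + D(x(3)) = -12*(-27) + (½)*5*(35 + 5) = 324 + (½)*5*40 = 324 + 100 = 424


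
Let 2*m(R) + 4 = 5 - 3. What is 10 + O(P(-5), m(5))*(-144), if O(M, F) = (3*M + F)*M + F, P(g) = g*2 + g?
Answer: -99206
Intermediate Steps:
P(g) = 3*g (P(g) = 2*g + g = 3*g)
m(R) = -1 (m(R) = -2 + (5 - 3)/2 = -2 + (½)*2 = -2 + 1 = -1)
O(M, F) = F + M*(F + 3*M) (O(M, F) = (F + 3*M)*M + F = M*(F + 3*M) + F = F + M*(F + 3*M))
10 + O(P(-5), m(5))*(-144) = 10 + (-1 + 3*(3*(-5))² - 3*(-5))*(-144) = 10 + (-1 + 3*(-15)² - 1*(-15))*(-144) = 10 + (-1 + 3*225 + 15)*(-144) = 10 + (-1 + 675 + 15)*(-144) = 10 + 689*(-144) = 10 - 99216 = -99206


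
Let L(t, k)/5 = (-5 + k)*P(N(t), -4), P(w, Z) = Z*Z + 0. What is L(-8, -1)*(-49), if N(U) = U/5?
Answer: 23520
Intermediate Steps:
N(U) = U/5 (N(U) = U*(⅕) = U/5)
P(w, Z) = Z² (P(w, Z) = Z² + 0 = Z²)
L(t, k) = -400 + 80*k (L(t, k) = 5*((-5 + k)*(-4)²) = 5*((-5 + k)*16) = 5*(-80 + 16*k) = -400 + 80*k)
L(-8, -1)*(-49) = (-400 + 80*(-1))*(-49) = (-400 - 80)*(-49) = -480*(-49) = 23520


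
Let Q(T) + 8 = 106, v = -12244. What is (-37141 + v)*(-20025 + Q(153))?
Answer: 984094895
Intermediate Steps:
Q(T) = 98 (Q(T) = -8 + 106 = 98)
(-37141 + v)*(-20025 + Q(153)) = (-37141 - 12244)*(-20025 + 98) = -49385*(-19927) = 984094895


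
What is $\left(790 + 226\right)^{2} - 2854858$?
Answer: $-1822602$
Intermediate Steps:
$\left(790 + 226\right)^{2} - 2854858 = 1016^{2} - 2854858 = 1032256 - 2854858 = -1822602$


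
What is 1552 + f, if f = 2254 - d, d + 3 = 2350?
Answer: 1459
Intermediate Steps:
d = 2347 (d = -3 + 2350 = 2347)
f = -93 (f = 2254 - 1*2347 = 2254 - 2347 = -93)
1552 + f = 1552 - 93 = 1459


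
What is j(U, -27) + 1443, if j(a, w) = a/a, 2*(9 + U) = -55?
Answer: 1444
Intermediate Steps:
U = -73/2 (U = -9 + (½)*(-55) = -9 - 55/2 = -73/2 ≈ -36.500)
j(a, w) = 1
j(U, -27) + 1443 = 1 + 1443 = 1444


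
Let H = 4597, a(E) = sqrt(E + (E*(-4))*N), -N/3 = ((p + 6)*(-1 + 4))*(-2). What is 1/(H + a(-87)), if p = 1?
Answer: 4597/21088648 - sqrt(43761)/21088648 ≈ 0.00020806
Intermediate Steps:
N = 126 (N = -3*(1 + 6)*(-1 + 4)*(-2) = -3*7*3*(-2) = -63*(-2) = -3*(-42) = 126)
a(E) = sqrt(503)*sqrt(-E) (a(E) = sqrt(E + (E*(-4))*126) = sqrt(E - 4*E*126) = sqrt(E - 504*E) = sqrt(-503*E) = sqrt(503)*sqrt(-E))
1/(H + a(-87)) = 1/(4597 + sqrt(503)*sqrt(-1*(-87))) = 1/(4597 + sqrt(503)*sqrt(87)) = 1/(4597 + sqrt(43761))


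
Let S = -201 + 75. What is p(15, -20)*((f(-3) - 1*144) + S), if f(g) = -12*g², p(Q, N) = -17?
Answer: 6426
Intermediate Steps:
S = -126
p(15, -20)*((f(-3) - 1*144) + S) = -17*((-12*(-3)² - 1*144) - 126) = -17*((-12*9 - 144) - 126) = -17*((-108 - 144) - 126) = -17*(-252 - 126) = -17*(-378) = 6426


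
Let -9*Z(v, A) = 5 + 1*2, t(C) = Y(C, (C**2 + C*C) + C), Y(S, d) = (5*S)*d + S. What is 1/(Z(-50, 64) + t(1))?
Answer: 9/137 ≈ 0.065693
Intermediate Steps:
Y(S, d) = S + 5*S*d (Y(S, d) = 5*S*d + S = S + 5*S*d)
t(C) = C*(1 + 5*C + 10*C**2) (t(C) = C*(1 + 5*((C**2 + C*C) + C)) = C*(1 + 5*((C**2 + C**2) + C)) = C*(1 + 5*(2*C**2 + C)) = C*(1 + 5*(C + 2*C**2)) = C*(1 + (5*C + 10*C**2)) = C*(1 + 5*C + 10*C**2))
Z(v, A) = -7/9 (Z(v, A) = -(5 + 1*2)/9 = -(5 + 2)/9 = -1/9*7 = -7/9)
1/(Z(-50, 64) + t(1)) = 1/(-7/9 + 1*(1 + 5*1*(1 + 2*1))) = 1/(-7/9 + 1*(1 + 5*1*(1 + 2))) = 1/(-7/9 + 1*(1 + 5*1*3)) = 1/(-7/9 + 1*(1 + 15)) = 1/(-7/9 + 1*16) = 1/(-7/9 + 16) = 1/(137/9) = 9/137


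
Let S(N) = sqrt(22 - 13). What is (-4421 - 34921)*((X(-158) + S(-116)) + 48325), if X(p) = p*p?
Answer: -2883453864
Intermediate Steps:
S(N) = 3 (S(N) = sqrt(9) = 3)
X(p) = p**2
(-4421 - 34921)*((X(-158) + S(-116)) + 48325) = (-4421 - 34921)*(((-158)**2 + 3) + 48325) = -39342*((24964 + 3) + 48325) = -39342*(24967 + 48325) = -39342*73292 = -2883453864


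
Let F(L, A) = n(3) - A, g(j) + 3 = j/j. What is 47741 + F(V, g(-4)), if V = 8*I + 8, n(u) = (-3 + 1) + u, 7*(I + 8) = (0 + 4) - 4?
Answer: 47744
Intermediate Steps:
I = -8 (I = -8 + ((0 + 4) - 4)/7 = -8 + (4 - 4)/7 = -8 + (⅐)*0 = -8 + 0 = -8)
g(j) = -2 (g(j) = -3 + j/j = -3 + 1 = -2)
n(u) = -2 + u
V = -56 (V = 8*(-8) + 8 = -64 + 8 = -56)
F(L, A) = 1 - A (F(L, A) = (-2 + 3) - A = 1 - A)
47741 + F(V, g(-4)) = 47741 + (1 - 1*(-2)) = 47741 + (1 + 2) = 47741 + 3 = 47744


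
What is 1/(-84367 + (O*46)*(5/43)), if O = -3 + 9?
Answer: -43/3626401 ≈ -1.1857e-5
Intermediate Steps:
O = 6
1/(-84367 + (O*46)*(5/43)) = 1/(-84367 + (6*46)*(5/43)) = 1/(-84367 + 276*(5*(1/43))) = 1/(-84367 + 276*(5/43)) = 1/(-84367 + 1380/43) = 1/(-3626401/43) = -43/3626401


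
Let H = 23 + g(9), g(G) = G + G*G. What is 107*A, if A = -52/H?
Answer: -5564/113 ≈ -49.239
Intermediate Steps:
g(G) = G + G²
H = 113 (H = 23 + 9*(1 + 9) = 23 + 9*10 = 23 + 90 = 113)
A = -52/113 ≈ -0.46018
107*A = 107*(-52/113) = -5564/113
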